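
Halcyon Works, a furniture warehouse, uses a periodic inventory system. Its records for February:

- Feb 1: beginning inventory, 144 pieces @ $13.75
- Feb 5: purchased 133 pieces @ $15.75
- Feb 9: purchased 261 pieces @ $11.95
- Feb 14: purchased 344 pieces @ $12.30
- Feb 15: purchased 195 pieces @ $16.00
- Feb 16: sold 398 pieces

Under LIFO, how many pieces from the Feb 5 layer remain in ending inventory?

133

Feb 16, 398 sold [LIFO — newest first]: 195 @ $16.00 + 203 @ $12.30 = $5,616.90
Ending inventory: 144 @ $13.75 + 133 @ $15.75 + 261 @ $11.95 + 141 @ $12.30 = $8,928.00
Check: goods available $14,544.90 = COGS $5,616.90 + ending $8,928.00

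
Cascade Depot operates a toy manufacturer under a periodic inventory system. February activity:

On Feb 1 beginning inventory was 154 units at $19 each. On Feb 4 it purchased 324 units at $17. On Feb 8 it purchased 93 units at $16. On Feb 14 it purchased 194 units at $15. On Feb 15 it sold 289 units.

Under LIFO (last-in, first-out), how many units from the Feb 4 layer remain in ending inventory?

322

Feb 15, 289 sold [LIFO — newest first]: 194 @ $15 + 93 @ $16 + 2 @ $17 = $4,432
Ending inventory: 154 @ $19 + 322 @ $17 = $8,400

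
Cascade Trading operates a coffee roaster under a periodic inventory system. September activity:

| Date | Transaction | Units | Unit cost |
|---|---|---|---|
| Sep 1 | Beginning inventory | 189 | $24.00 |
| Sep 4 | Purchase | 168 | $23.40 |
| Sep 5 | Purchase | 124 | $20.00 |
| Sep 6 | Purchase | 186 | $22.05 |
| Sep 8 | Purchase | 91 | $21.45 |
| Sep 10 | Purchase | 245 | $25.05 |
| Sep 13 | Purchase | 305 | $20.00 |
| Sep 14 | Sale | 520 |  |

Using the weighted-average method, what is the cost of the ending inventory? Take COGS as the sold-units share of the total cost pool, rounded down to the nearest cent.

Sep 14, sell 520: 520/1308 × $29,237.70 → $11,623.55
Ending inventory (cost pool remaining) = $17,614.15

Ending inventory = $17,614.15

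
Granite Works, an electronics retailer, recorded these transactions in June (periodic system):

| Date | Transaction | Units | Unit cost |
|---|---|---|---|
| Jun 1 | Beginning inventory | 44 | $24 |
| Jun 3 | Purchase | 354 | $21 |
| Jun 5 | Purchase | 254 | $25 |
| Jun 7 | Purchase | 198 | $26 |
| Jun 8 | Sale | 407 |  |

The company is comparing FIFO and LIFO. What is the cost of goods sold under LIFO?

COGS = $10,373

FIFO COGS: 44 @ $24 + 354 @ $21 + 9 @ $25 = $8,715
LIFO COGS: 198 @ $26 + 209 @ $25 = $10,373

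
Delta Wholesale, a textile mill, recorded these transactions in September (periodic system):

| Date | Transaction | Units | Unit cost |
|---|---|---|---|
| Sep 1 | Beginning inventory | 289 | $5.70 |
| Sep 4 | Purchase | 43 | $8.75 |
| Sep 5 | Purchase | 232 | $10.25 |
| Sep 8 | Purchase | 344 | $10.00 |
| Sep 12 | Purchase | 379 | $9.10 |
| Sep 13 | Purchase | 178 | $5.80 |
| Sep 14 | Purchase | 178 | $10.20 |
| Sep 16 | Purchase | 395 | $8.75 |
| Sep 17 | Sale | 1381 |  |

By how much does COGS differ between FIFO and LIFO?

FIFO COGS: 289 @ $5.70 + 43 @ $8.75 + 232 @ $10.25 + 344 @ $10.00 + 379 @ $9.10 + 94 @ $5.80 = $11,835.65
LIFO COGS: 395 @ $8.75 + 178 @ $10.20 + 178 @ $5.80 + 379 @ $9.10 + 251 @ $10.00 = $12,263.15
Difference = |$11,835.65 − $12,263.15| = $427.50

$427.50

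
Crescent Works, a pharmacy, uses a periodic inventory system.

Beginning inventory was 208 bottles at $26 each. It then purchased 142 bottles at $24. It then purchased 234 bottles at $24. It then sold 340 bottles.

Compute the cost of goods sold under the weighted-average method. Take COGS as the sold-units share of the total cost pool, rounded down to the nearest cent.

COGS = $8,402.19

Sale 1, sell 340: 340/584 × $14,432.00 → $8,402.19
Ending inventory (cost pool remaining) = $6,029.81
Check: goods available $14,432.00 = COGS $8,402.19 + ending $6,029.81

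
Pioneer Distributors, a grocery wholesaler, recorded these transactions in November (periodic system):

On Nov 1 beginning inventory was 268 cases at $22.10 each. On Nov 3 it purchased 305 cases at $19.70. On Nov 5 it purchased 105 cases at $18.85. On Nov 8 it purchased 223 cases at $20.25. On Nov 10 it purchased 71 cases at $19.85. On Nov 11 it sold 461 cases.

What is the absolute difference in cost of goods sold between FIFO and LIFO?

$599.15

FIFO COGS: 268 @ $22.10 + 193 @ $19.70 = $9,724.90
LIFO COGS: 71 @ $19.85 + 223 @ $20.25 + 105 @ $18.85 + 62 @ $19.70 = $9,125.75
Difference = |$9,724.90 − $9,125.75| = $599.15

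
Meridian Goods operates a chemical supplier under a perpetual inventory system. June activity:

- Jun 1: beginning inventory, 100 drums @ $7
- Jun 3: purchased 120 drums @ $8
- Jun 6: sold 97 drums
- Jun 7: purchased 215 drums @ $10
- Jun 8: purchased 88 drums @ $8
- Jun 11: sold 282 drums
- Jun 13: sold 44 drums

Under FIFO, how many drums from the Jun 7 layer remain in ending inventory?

12

Jun 6, 97 sold [FIFO — oldest first]: 97 @ $7 = $679
Jun 11, 282 sold [FIFO — oldest first]: 3 @ $7 + 120 @ $8 + 159 @ $10 = $2,571
Jun 13, 44 sold [FIFO — oldest first]: 44 @ $10 = $440
Total COGS = $679 + $2,571 + $440 = $3,690
Ending inventory: 12 @ $10 + 88 @ $8 = $824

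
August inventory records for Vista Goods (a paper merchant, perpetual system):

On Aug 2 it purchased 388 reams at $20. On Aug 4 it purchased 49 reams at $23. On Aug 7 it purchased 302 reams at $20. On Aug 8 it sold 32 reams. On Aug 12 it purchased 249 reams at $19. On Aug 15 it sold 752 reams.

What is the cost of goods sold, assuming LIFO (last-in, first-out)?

Aug 8, 32 sold [LIFO — newest first]: 32 @ $20 = $640
Aug 15, 752 sold [LIFO — newest first]: 249 @ $19 + 270 @ $20 + 49 @ $23 + 184 @ $20 = $14,938
Total COGS = $640 + $14,938 = $15,578
Ending inventory: 204 @ $20 = $4,080

COGS = $15,578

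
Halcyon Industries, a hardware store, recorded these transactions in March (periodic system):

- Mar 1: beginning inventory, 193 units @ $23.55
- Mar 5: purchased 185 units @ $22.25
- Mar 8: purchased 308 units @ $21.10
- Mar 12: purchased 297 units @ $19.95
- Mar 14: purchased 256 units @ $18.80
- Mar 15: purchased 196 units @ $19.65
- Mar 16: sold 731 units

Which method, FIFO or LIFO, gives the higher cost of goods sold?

FIFO COGS: 193 @ $23.55 + 185 @ $22.25 + 308 @ $21.10 + 45 @ $19.95 = $16,057.95
LIFO COGS: 196 @ $19.65 + 256 @ $18.80 + 279 @ $19.95 = $14,230.25

FIFO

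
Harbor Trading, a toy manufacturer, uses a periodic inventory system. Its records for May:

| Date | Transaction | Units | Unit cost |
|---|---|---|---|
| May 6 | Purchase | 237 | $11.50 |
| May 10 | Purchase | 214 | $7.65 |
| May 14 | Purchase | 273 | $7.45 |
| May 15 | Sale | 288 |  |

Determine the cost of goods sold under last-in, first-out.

COGS = $2,148.60

May 15, 288 sold [LIFO — newest first]: 273 @ $7.45 + 15 @ $7.65 = $2,148.60
Ending inventory: 237 @ $11.50 + 199 @ $7.65 = $4,247.85
Check: goods available $6,396.45 = COGS $2,148.60 + ending $4,247.85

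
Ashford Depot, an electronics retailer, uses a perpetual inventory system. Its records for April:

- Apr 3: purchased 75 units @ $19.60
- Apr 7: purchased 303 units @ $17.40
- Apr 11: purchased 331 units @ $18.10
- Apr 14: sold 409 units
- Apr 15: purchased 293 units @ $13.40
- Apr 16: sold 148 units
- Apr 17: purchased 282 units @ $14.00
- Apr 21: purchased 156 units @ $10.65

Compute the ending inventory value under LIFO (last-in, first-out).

Apr 14, 409 sold [LIFO — newest first]: 331 @ $18.10 + 78 @ $17.40 = $7,348.30
Apr 16, 148 sold [LIFO — newest first]: 148 @ $13.40 = $1,983.20
Total COGS = $7,348.30 + $1,983.20 = $9,331.50
Ending inventory: 75 @ $19.60 + 225 @ $17.40 + 145 @ $13.40 + 282 @ $14.00 + 156 @ $10.65 = $12,937.40

Ending inventory = $12,937.40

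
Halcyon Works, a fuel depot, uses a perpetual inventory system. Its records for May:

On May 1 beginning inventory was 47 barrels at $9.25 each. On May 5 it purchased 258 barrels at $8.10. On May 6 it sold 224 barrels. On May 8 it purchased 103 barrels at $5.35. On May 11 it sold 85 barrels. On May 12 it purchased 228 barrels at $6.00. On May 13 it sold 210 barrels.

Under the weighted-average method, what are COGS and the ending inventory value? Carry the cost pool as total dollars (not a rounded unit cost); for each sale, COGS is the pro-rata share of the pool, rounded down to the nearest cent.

After May 1: 47 on hand, pool $434.75 (≈ $9.2500 each)
After May 5: 305 on hand, pool $2,524.55 (≈ $8.2772 each)
May 6, sell 224: 224/305 × $2,524.55 → $1,854.09
After May 8: 184 on hand, pool $1,221.51 (≈ $6.6386 each)
May 11, sell 85: 85/184 × $1,221.51 → $564.28
After May 12: 327 on hand, pool $2,025.23 (≈ $6.1934 each)
May 13, sell 210: 210/327 × $2,025.23 → $1,300.60
Total COGS = $1,854.09 + $564.28 + $1,300.60 = $3,718.97
Ending inventory (cost pool remaining) = $724.63
Check: goods available $4,443.60 = COGS $3,718.97 + ending $724.63

COGS = $3,718.97; ending inventory = $724.63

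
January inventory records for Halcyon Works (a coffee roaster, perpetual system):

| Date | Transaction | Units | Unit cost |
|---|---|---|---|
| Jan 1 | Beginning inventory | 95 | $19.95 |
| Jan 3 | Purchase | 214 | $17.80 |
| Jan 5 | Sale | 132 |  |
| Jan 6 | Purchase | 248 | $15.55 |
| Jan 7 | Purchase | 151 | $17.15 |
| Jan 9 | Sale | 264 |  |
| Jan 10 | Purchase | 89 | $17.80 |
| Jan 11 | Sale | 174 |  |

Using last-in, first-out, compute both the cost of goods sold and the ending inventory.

Jan 5, 132 sold [LIFO — newest first]: 132 @ $17.80 = $2,349.60
Jan 9, 264 sold [LIFO — newest first]: 151 @ $17.15 + 113 @ $15.55 = $4,346.80
Jan 11, 174 sold [LIFO — newest first]: 89 @ $17.80 + 85 @ $15.55 = $2,905.95
Total COGS = $2,349.60 + $4,346.80 + $2,905.95 = $9,602.35
Ending inventory: 95 @ $19.95 + 82 @ $17.80 + 50 @ $15.55 = $4,132.35
Check: goods available $13,734.70 = COGS $9,602.35 + ending $4,132.35

COGS = $9,602.35; ending inventory = $4,132.35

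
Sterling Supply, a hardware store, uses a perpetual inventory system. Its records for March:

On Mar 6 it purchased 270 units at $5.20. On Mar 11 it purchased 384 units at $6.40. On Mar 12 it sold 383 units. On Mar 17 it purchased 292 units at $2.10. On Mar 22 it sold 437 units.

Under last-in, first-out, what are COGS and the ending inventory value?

Mar 12, 383 sold [LIFO — newest first]: 383 @ $6.40 = $2,451.20
Mar 22, 437 sold [LIFO — newest first]: 292 @ $2.10 + 1 @ $6.40 + 144 @ $5.20 = $1,368.40
Total COGS = $2,451.20 + $1,368.40 = $3,819.60
Ending inventory: 126 @ $5.20 = $655.20
Check: goods available $4,474.80 = COGS $3,819.60 + ending $655.20

COGS = $3,819.60; ending inventory = $655.20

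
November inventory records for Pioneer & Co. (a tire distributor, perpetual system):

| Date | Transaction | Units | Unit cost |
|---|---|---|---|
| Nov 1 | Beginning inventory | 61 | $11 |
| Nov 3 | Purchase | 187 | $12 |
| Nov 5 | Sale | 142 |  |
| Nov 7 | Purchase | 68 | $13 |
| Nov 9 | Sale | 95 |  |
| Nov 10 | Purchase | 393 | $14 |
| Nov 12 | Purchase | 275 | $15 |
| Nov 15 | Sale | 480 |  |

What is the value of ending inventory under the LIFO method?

Nov 5, 142 sold [LIFO — newest first]: 142 @ $12 = $1,704
Nov 9, 95 sold [LIFO — newest first]: 68 @ $13 + 27 @ $12 = $1,208
Nov 15, 480 sold [LIFO — newest first]: 275 @ $15 + 205 @ $14 = $6,995
Total COGS = $1,704 + $1,208 + $6,995 = $9,907
Ending inventory: 61 @ $11 + 18 @ $12 + 188 @ $14 = $3,519

Ending inventory = $3,519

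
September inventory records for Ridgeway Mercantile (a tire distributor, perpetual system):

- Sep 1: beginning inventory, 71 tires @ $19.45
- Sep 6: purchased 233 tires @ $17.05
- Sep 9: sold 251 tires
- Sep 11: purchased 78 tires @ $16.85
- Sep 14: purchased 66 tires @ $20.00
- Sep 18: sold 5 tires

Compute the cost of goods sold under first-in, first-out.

Sep 9, 251 sold [FIFO — oldest first]: 71 @ $19.45 + 180 @ $17.05 = $4,449.95
Sep 18, 5 sold [FIFO — oldest first]: 5 @ $17.05 = $85.25
Total COGS = $4,449.95 + $85.25 = $4,535.20
Ending inventory: 48 @ $17.05 + 78 @ $16.85 + 66 @ $20.00 = $3,452.70
Check: goods available $7,987.90 = COGS $4,535.20 + ending $3,452.70

COGS = $4,535.20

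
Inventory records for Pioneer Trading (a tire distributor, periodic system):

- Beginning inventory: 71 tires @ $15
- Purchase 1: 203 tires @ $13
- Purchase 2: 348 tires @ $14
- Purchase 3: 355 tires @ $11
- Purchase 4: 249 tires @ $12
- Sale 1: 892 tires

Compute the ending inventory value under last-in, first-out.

Sale 1 (892) [LIFO — newest first]: 249 @ $12 + 355 @ $11 + 288 @ $14 = $10,925
Ending inventory: 71 @ $15 + 203 @ $13 + 60 @ $14 = $4,544

Ending inventory = $4,544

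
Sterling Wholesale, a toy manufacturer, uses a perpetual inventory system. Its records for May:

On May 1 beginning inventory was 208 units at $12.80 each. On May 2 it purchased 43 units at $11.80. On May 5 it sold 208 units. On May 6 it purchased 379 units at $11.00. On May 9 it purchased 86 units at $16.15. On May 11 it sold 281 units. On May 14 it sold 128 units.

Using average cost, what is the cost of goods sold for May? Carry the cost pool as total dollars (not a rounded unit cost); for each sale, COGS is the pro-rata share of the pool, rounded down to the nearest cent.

COGS = $7,538.73

After May 1: 208 on hand, pool $2,662.40 (≈ $12.8000 each)
After May 2: 251 on hand, pool $3,169.80 (≈ $12.6287 each)
May 5, sell 208: 208/251 × $3,169.80 → $2,626.76
After May 6: 422 on hand, pool $4,712.04 (≈ $11.1660 each)
After May 9: 508 on hand, pool $6,100.94 (≈ $12.0097 each)
May 11, sell 281: 281/508 × $6,100.94 → $3,374.73
May 14, sell 128: 128/227 × $2,726.21 → $1,537.24
Total COGS = $2,626.76 + $3,374.73 + $1,537.24 = $7,538.73
Ending inventory (cost pool remaining) = $1,188.97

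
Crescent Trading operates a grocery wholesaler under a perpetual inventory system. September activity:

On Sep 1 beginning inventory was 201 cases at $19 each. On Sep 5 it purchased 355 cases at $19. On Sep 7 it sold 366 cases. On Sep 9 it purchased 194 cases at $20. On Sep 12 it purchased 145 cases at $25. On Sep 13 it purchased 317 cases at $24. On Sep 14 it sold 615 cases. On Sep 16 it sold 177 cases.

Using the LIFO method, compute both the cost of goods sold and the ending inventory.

COGS = $24,651; ending inventory = $1,026

Sep 7, 366 sold [LIFO — newest first]: 355 @ $19 + 11 @ $19 = $6,954
Sep 14, 615 sold [LIFO — newest first]: 317 @ $24 + 145 @ $25 + 153 @ $20 = $14,293
Sep 16, 177 sold [LIFO — newest first]: 41 @ $20 + 136 @ $19 = $3,404
Total COGS = $6,954 + $14,293 + $3,404 = $24,651
Ending inventory: 54 @ $19 = $1,026
Check: goods available $25,677 = COGS $24,651 + ending $1,026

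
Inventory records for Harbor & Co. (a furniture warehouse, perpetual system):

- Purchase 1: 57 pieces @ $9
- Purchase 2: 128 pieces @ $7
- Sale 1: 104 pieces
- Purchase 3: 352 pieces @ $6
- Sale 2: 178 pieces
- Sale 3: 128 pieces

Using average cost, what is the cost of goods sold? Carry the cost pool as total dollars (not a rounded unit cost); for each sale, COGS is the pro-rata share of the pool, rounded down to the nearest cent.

COGS = $2,720.59

After Purchase 1: 57 on hand, pool $513.00 (≈ $9.0000 each)
After Purchase 2: 185 on hand, pool $1,409.00 (≈ $7.6162 each)
Sale 1, sell 104: 104/185 × $1,409.00 → $792.08
After Purchase 3: 433 on hand, pool $2,728.92 (≈ $6.3024 each)
Sale 2, sell 178: 178/433 × $2,728.92 → $1,121.81
Sale 3, sell 128: 128/255 × $1,607.11 → $806.70
Total COGS = $792.08 + $1,121.81 + $806.70 = $2,720.59
Ending inventory (cost pool remaining) = $800.41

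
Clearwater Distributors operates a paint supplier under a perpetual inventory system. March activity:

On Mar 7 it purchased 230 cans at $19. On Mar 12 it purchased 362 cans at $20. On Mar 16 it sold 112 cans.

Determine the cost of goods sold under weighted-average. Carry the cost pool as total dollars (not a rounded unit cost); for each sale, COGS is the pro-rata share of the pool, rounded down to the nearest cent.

COGS = $2,196.48

After Mar 7: 230 on hand, pool $4,370.00 (≈ $19.0000 each)
After Mar 12: 592 on hand, pool $11,610.00 (≈ $19.6115 each)
Mar 16, sell 112: 112/592 × $11,610.00 → $2,196.48
Ending inventory (cost pool remaining) = $9,413.52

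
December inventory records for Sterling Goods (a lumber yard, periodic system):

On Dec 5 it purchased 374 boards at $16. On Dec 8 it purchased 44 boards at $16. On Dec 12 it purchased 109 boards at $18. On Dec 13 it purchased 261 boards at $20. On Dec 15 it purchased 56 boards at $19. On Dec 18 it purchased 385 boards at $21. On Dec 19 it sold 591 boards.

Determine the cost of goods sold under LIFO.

Dec 19, 591 sold [LIFO — newest first]: 385 @ $21 + 56 @ $19 + 150 @ $20 = $12,149
Ending inventory: 374 @ $16 + 44 @ $16 + 109 @ $18 + 111 @ $20 = $10,870

COGS = $12,149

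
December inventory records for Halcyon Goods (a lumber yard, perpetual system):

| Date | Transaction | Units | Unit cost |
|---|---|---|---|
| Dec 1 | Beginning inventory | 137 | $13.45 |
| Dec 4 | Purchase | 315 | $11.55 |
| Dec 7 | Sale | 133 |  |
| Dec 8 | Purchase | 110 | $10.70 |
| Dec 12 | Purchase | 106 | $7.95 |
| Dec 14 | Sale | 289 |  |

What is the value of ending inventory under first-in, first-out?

Dec 7, 133 sold [FIFO — oldest first]: 133 @ $13.45 = $1,788.85
Dec 14, 289 sold [FIFO — oldest first]: 4 @ $13.45 + 285 @ $11.55 = $3,345.55
Total COGS = $1,788.85 + $3,345.55 = $5,134.40
Ending inventory: 30 @ $11.55 + 110 @ $10.70 + 106 @ $7.95 = $2,366.20

Ending inventory = $2,366.20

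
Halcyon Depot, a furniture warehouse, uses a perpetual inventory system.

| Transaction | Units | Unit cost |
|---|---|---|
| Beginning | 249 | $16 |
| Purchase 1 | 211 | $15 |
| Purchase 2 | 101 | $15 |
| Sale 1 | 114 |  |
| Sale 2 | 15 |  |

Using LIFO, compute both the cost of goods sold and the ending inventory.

Sale 1 (114) [LIFO — newest first]: 101 @ $15 + 13 @ $15 = $1,710
Sale 2 (15) [LIFO — newest first]: 15 @ $15 = $225
Total COGS = $1,710 + $225 = $1,935
Ending inventory: 249 @ $16 + 183 @ $15 = $6,729

COGS = $1,935; ending inventory = $6,729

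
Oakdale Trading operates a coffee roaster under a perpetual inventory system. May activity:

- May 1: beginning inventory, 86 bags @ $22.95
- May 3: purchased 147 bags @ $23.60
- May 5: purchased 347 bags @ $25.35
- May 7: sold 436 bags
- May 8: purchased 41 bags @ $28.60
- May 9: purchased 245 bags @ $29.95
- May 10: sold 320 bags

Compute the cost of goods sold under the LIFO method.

May 7, 436 sold [LIFO — newest first]: 347 @ $25.35 + 89 @ $23.60 = $10,896.85
May 10, 320 sold [LIFO — newest first]: 245 @ $29.95 + 41 @ $28.60 + 34 @ $23.60 = $9,312.75
Total COGS = $10,896.85 + $9,312.75 = $20,209.60
Ending inventory: 86 @ $22.95 + 24 @ $23.60 = $2,540.10

COGS = $20,209.60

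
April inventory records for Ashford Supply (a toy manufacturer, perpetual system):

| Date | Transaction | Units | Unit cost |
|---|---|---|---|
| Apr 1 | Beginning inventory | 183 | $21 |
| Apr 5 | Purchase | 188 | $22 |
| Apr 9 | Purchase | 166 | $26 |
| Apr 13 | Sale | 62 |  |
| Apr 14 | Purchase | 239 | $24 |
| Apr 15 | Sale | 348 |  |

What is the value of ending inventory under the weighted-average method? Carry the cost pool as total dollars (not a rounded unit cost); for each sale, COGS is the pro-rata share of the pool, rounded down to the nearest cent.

Ending inventory = $8,515.13

After Apr 1: 183 on hand, pool $3,843.00 (≈ $21.0000 each)
After Apr 5: 371 on hand, pool $7,979.00 (≈ $21.5067 each)
After Apr 9: 537 on hand, pool $12,295.00 (≈ $22.8957 each)
Apr 13, sell 62: 62/537 × $12,295.00 → $1,419.53
After Apr 14: 714 on hand, pool $16,611.47 (≈ $23.2654 each)
Apr 15, sell 348: 348/714 × $16,611.47 → $8,096.34
Total COGS = $1,419.53 + $8,096.34 = $9,515.87
Ending inventory (cost pool remaining) = $8,515.13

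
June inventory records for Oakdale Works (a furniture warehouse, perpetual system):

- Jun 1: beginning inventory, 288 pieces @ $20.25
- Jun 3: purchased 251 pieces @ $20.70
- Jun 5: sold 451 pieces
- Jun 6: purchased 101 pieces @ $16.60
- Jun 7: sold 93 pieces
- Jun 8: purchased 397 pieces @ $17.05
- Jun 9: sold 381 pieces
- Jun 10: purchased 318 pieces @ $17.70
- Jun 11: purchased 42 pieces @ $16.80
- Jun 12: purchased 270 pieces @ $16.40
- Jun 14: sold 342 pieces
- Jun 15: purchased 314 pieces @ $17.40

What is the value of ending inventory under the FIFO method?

Jun 5, 451 sold [FIFO — oldest first]: 288 @ $20.25 + 163 @ $20.70 = $9,206.10
Jun 7, 93 sold [FIFO — oldest first]: 88 @ $20.70 + 5 @ $16.60 = $1,904.60
Jun 9, 381 sold [FIFO — oldest first]: 96 @ $16.60 + 285 @ $17.05 = $6,452.85
Jun 14, 342 sold [FIFO — oldest first]: 112 @ $17.05 + 230 @ $17.70 = $5,980.60
Total COGS = $9,206.10 + $1,904.60 + $6,452.85 + $5,980.60 = $23,544.15
Ending inventory: 88 @ $17.70 + 42 @ $16.80 + 270 @ $16.40 + 314 @ $17.40 = $12,154.80

Ending inventory = $12,154.80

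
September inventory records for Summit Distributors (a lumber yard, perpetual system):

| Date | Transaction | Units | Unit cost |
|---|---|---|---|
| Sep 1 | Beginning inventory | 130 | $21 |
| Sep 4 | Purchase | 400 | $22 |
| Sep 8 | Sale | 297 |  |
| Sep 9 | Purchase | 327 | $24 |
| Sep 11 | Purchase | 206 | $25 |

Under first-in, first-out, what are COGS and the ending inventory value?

Sep 8, 297 sold [FIFO — oldest first]: 130 @ $21 + 167 @ $22 = $6,404
Ending inventory: 233 @ $22 + 327 @ $24 + 206 @ $25 = $18,124
Check: goods available $24,528 = COGS $6,404 + ending $18,124

COGS = $6,404; ending inventory = $18,124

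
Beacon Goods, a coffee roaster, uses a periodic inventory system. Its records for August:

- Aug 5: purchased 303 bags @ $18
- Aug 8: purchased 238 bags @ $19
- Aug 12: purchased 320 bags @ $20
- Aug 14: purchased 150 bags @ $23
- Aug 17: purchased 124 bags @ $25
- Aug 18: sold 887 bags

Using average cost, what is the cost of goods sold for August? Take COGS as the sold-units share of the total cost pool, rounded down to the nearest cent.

COGS = $17,916.61

Aug 18, sell 887: 887/1135 × $22,926.00 → $17,916.61
Ending inventory (cost pool remaining) = $5,009.39
Check: goods available $22,926.00 = COGS $17,916.61 + ending $5,009.39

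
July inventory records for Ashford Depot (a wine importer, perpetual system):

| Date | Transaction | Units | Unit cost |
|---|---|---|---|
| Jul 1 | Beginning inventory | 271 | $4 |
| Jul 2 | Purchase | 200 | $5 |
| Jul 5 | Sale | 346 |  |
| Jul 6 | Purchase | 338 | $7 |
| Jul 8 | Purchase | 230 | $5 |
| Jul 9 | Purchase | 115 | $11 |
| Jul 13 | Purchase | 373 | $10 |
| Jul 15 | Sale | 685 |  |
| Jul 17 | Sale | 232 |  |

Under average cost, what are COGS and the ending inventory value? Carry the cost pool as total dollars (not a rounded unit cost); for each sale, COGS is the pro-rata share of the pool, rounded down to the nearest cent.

COGS = $8,568.81; ending inventory = $2,026.19

After Jul 1: 271 on hand, pool $1,084.00 (≈ $4.0000 each)
After Jul 2: 471 on hand, pool $2,084.00 (≈ $4.4246 each)
Jul 5, sell 346: 346/471 × $2,084.00 → $1,530.92
After Jul 6: 463 on hand, pool $2,919.08 (≈ $6.3047 each)
After Jul 8: 693 on hand, pool $4,069.08 (≈ $5.8717 each)
After Jul 9: 808 on hand, pool $5,334.08 (≈ $6.6016 each)
After Jul 13: 1181 on hand, pool $9,064.08 (≈ $7.6749 each)
Jul 15, sell 685: 685/1181 × $9,064.08 → $5,257.31
Jul 17, sell 232: 232/496 × $3,806.77 → $1,780.58
Total COGS = $1,530.92 + $5,257.31 + $1,780.58 = $8,568.81
Ending inventory (cost pool remaining) = $2,026.19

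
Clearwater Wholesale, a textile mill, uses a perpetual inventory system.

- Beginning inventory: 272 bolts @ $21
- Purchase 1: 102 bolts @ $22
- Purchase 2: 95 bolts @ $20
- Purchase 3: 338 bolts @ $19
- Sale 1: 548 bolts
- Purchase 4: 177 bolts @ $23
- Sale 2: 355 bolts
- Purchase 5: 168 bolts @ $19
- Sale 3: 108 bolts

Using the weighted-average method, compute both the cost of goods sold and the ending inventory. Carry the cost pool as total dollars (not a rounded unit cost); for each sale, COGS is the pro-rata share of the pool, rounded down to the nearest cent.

COGS = $20,755.61; ending inventory = $2,785.39

After Beginning: 272 on hand, pool $5,712.00 (≈ $21.0000 each)
After Purchase 1: 374 on hand, pool $7,956.00 (≈ $21.2727 each)
After Purchase 2: 469 on hand, pool $9,856.00 (≈ $21.0149 each)
After Purchase 3: 807 on hand, pool $16,278.00 (≈ $20.1710 each)
Sale 1, sell 548: 548/807 × $16,278.00 → $11,053.71
After Purchase 4: 436 on hand, pool $9,295.29 (≈ $21.3195 each)
Sale 2, sell 355: 355/436 × $9,295.29 → $7,568.41
After Purchase 5: 249 on hand, pool $4,918.88 (≈ $19.7545 each)
Sale 3, sell 108: 108/249 × $4,918.88 → $2,133.49
Total COGS = $11,053.71 + $7,568.41 + $2,133.49 = $20,755.61
Ending inventory (cost pool remaining) = $2,785.39
Check: goods available $23,541.00 = COGS $20,755.61 + ending $2,785.39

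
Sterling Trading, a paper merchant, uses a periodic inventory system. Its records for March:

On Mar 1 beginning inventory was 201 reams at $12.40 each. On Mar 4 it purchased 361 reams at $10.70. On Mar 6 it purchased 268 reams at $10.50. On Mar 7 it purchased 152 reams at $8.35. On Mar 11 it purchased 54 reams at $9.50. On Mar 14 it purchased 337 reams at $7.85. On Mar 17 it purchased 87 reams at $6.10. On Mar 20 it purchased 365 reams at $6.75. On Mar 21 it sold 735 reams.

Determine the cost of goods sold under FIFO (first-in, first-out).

Mar 21, 735 sold [FIFO — oldest first]: 201 @ $12.40 + 361 @ $10.70 + 173 @ $10.50 = $8,171.60
Ending inventory: 95 @ $10.50 + 152 @ $8.35 + 54 @ $9.50 + 337 @ $7.85 + 87 @ $6.10 + 365 @ $6.75 = $8,419.60

COGS = $8,171.60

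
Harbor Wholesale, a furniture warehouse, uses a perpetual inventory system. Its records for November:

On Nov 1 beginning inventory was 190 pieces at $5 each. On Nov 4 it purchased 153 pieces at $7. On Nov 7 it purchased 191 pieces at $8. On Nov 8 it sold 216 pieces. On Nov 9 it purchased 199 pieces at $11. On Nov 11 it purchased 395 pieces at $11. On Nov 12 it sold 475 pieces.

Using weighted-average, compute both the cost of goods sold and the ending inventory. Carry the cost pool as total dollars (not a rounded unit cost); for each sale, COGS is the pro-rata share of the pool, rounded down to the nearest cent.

After Nov 1: 190 on hand, pool $950.00 (≈ $5.0000 each)
After Nov 4: 343 on hand, pool $2,021.00 (≈ $5.8921 each)
After Nov 7: 534 on hand, pool $3,549.00 (≈ $6.6461 each)
Nov 8, sell 216: 216/534 × $3,549.00 → $1,435.55
After Nov 9: 517 on hand, pool $4,302.45 (≈ $8.3220 each)
After Nov 11: 912 on hand, pool $8,647.45 (≈ $9.4819 each)
Nov 12, sell 475: 475/912 × $8,647.45 → $4,503.88
Total COGS = $1,435.55 + $4,503.88 = $5,939.43
Ending inventory (cost pool remaining) = $4,143.57
Check: goods available $10,083.00 = COGS $5,939.43 + ending $4,143.57

COGS = $5,939.43; ending inventory = $4,143.57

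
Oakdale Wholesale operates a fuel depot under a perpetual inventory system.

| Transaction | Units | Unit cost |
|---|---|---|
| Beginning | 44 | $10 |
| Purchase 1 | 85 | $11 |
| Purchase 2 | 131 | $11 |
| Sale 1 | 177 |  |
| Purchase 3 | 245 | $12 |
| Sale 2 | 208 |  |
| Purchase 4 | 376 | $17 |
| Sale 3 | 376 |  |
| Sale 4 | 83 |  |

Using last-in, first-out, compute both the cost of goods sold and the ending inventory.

COGS = $11,778; ending inventory = $370

Sale 1 (177) [LIFO — newest first]: 131 @ $11 + 46 @ $11 = $1,947
Sale 2 (208) [LIFO — newest first]: 208 @ $12 = $2,496
Sale 3 (376) [LIFO — newest first]: 376 @ $17 = $6,392
Sale 4 (83) [LIFO — newest first]: 37 @ $12 + 39 @ $11 + 7 @ $10 = $943
Total COGS = $1,947 + $2,496 + $6,392 + $943 = $11,778
Ending inventory: 37 @ $10 = $370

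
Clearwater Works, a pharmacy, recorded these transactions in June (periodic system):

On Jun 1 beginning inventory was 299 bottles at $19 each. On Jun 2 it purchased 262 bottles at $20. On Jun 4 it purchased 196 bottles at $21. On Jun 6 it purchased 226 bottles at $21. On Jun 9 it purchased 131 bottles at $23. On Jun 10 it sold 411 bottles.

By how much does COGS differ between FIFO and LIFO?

FIFO COGS: 299 @ $19 + 112 @ $20 = $7,921
LIFO COGS: 131 @ $23 + 226 @ $21 + 54 @ $21 = $8,893
Difference = |$7,921 − $8,893| = $972

$972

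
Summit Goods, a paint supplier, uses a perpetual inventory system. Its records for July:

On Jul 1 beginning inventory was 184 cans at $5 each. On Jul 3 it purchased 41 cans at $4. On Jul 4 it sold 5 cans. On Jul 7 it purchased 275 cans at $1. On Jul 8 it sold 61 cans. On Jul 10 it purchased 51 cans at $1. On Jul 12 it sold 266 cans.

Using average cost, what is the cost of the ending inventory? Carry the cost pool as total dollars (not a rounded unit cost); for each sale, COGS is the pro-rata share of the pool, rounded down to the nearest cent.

After Jul 1: 184 on hand, pool $920.00 (≈ $5.0000 each)
After Jul 3: 225 on hand, pool $1,084.00 (≈ $4.8178 each)
Jul 4, sell 5: 5/225 × $1,084.00 → $24.08
After Jul 7: 495 on hand, pool $1,334.92 (≈ $2.6968 each)
Jul 8, sell 61: 61/495 × $1,334.92 → $164.50
After Jul 10: 485 on hand, pool $1,221.42 (≈ $2.5184 each)
Jul 12, sell 266: 266/485 × $1,221.42 → $669.89
Total COGS = $24.08 + $164.50 + $669.89 = $858.47
Ending inventory (cost pool remaining) = $551.53
Check: goods available $1,410.00 = COGS $858.47 + ending $551.53

Ending inventory = $551.53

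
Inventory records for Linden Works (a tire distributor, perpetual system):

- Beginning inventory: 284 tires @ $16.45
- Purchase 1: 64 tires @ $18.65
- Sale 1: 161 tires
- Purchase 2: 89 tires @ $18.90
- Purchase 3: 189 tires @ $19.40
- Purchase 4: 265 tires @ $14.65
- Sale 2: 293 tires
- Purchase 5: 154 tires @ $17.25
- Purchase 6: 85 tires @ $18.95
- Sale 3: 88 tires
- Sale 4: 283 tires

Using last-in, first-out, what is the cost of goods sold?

COGS = $14,042.75

Sale 1 (161) [LIFO — newest first]: 64 @ $18.65 + 97 @ $16.45 = $2,789.25
Sale 2 (293) [LIFO — newest first]: 265 @ $14.65 + 28 @ $19.40 = $4,425.45
Sale 3 (88) [LIFO — newest first]: 85 @ $18.95 + 3 @ $17.25 = $1,662.50
Sale 4 (283) [LIFO — newest first]: 151 @ $17.25 + 132 @ $19.40 = $5,165.55
Total COGS = $2,789.25 + $4,425.45 + $1,662.50 + $5,165.55 = $14,042.75
Ending inventory: 187 @ $16.45 + 89 @ $18.90 + 29 @ $19.40 = $5,320.85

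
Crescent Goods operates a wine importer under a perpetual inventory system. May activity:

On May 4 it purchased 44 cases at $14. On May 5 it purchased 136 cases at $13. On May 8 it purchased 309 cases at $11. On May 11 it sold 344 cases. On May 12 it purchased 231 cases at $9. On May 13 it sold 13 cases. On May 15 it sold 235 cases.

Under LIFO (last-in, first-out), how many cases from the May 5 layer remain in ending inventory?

May 11, 344 sold [LIFO — newest first]: 309 @ $11 + 35 @ $13 = $3,854
May 13, 13 sold [LIFO — newest first]: 13 @ $9 = $117
May 15, 235 sold [LIFO — newest first]: 218 @ $9 + 17 @ $13 = $2,183
Total COGS = $3,854 + $117 + $2,183 = $6,154
Ending inventory: 44 @ $14 + 84 @ $13 = $1,708

84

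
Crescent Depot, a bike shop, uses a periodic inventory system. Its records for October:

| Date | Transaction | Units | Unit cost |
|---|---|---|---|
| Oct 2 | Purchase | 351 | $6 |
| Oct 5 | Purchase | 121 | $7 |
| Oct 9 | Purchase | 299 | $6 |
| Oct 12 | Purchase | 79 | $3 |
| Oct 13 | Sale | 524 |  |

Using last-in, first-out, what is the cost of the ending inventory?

Ending inventory = $1,956

Oct 13, 524 sold [LIFO — newest first]: 79 @ $3 + 299 @ $6 + 121 @ $7 + 25 @ $6 = $3,028
Ending inventory: 326 @ $6 = $1,956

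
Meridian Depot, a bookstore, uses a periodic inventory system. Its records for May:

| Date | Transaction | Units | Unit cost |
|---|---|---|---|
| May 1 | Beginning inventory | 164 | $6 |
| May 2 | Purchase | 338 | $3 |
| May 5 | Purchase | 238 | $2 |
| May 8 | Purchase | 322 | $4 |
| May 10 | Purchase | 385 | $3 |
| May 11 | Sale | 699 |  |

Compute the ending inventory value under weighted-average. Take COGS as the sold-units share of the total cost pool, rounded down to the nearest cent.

May 11, sell 699: 699/1447 × $4,917.00 → $2,375.24
Ending inventory (cost pool remaining) = $2,541.76

Ending inventory = $2,541.76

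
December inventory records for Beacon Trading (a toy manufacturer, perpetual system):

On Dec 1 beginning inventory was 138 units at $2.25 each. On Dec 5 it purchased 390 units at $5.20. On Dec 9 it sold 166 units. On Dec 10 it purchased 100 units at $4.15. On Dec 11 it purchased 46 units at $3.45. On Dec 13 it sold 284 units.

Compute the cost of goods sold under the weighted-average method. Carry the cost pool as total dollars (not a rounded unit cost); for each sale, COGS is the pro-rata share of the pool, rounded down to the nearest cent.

After Dec 1: 138 on hand, pool $310.50 (≈ $2.2500 each)
After Dec 5: 528 on hand, pool $2,338.50 (≈ $4.4290 each)
Dec 9, sell 166: 166/528 × $2,338.50 → $735.21
After Dec 10: 462 on hand, pool $2,018.29 (≈ $4.3686 each)
After Dec 11: 508 on hand, pool $2,176.99 (≈ $4.2854 each)
Dec 13, sell 284: 284/508 × $2,176.99 → $1,217.05
Total COGS = $735.21 + $1,217.05 = $1,952.26
Ending inventory (cost pool remaining) = $959.94

COGS = $1,952.26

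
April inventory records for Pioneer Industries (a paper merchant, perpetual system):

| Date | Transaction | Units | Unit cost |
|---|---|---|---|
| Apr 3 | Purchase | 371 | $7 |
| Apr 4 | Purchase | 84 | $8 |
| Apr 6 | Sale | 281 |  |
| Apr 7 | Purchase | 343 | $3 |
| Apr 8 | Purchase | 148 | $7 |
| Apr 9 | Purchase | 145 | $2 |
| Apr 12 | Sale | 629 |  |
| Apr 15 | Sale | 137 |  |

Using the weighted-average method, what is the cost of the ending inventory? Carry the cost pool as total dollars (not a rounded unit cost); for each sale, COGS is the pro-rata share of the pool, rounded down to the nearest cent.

Ending inventory = $195.84

After Apr 3: 371 on hand, pool $2,597.00 (≈ $7.0000 each)
After Apr 4: 455 on hand, pool $3,269.00 (≈ $7.1846 each)
Apr 6, sell 281: 281/455 × $3,269.00 → $2,018.87
After Apr 7: 517 on hand, pool $2,279.13 (≈ $4.4084 each)
After Apr 8: 665 on hand, pool $3,315.13 (≈ $4.9852 each)
After Apr 9: 810 on hand, pool $3,605.13 (≈ $4.4508 each)
Apr 12, sell 629: 629/810 × $3,605.13 → $2,799.53
Apr 15, sell 137: 137/181 × $805.60 → $609.76
Total COGS = $2,018.87 + $2,799.53 + $609.76 = $5,428.16
Ending inventory (cost pool remaining) = $195.84
Check: goods available $5,624.00 = COGS $5,428.16 + ending $195.84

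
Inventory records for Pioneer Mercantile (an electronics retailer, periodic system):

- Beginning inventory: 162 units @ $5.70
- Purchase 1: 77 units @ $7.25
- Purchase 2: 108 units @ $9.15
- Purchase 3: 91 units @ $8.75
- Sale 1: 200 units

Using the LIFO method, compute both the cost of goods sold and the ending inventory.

COGS = $1,791.70; ending inventory = $1,474.40

Sale 1 (200) [LIFO — newest first]: 91 @ $8.75 + 108 @ $9.15 + 1 @ $7.25 = $1,791.70
Ending inventory: 162 @ $5.70 + 76 @ $7.25 = $1,474.40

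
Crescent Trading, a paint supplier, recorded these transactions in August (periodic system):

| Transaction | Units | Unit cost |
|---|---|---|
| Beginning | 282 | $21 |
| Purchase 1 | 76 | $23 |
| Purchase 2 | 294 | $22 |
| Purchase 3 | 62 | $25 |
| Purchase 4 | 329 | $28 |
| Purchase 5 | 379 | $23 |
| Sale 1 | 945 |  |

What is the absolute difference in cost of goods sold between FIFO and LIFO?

$1,173

FIFO COGS: 282 @ $21 + 76 @ $23 + 294 @ $22 + 62 @ $25 + 231 @ $28 = $22,156
LIFO COGS: 379 @ $23 + 329 @ $28 + 62 @ $25 + 175 @ $22 = $23,329
Difference = |$22,156 − $23,329| = $1,173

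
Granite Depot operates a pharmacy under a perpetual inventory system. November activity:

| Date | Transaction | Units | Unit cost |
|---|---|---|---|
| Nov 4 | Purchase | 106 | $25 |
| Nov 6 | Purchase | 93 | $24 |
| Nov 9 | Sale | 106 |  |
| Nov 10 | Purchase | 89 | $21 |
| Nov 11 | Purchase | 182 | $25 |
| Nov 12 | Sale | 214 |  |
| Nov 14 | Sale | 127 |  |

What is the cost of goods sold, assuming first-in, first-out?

Nov 9, 106 sold [FIFO — oldest first]: 106 @ $25 = $2,650
Nov 12, 214 sold [FIFO — oldest first]: 93 @ $24 + 89 @ $21 + 32 @ $25 = $4,901
Nov 14, 127 sold [FIFO — oldest first]: 127 @ $25 = $3,175
Total COGS = $2,650 + $4,901 + $3,175 = $10,726
Ending inventory: 23 @ $25 = $575
Check: goods available $11,301 = COGS $10,726 + ending $575

COGS = $10,726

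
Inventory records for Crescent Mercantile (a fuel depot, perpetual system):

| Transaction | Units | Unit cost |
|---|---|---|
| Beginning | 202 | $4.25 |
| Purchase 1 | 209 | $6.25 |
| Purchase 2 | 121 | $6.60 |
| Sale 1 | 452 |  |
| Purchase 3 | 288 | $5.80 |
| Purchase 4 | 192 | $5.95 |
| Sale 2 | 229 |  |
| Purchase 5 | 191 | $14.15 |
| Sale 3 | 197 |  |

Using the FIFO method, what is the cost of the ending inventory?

Ending inventory = $3,499.95

Sale 1 (452) [FIFO — oldest first]: 202 @ $4.25 + 209 @ $6.25 + 41 @ $6.60 = $2,435.35
Sale 2 (229) [FIFO — oldest first]: 80 @ $6.60 + 149 @ $5.80 = $1,392.20
Sale 3 (197) [FIFO — oldest first]: 139 @ $5.80 + 58 @ $5.95 = $1,151.30
Total COGS = $2,435.35 + $1,392.20 + $1,151.30 = $4,978.85
Ending inventory: 134 @ $5.95 + 191 @ $14.15 = $3,499.95
Check: goods available $8,478.80 = COGS $4,978.85 + ending $3,499.95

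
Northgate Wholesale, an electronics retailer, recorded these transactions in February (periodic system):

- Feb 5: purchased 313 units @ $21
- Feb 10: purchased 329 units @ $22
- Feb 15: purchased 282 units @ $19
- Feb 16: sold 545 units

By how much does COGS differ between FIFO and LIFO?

$533

FIFO COGS: 313 @ $21 + 232 @ $22 = $11,677
LIFO COGS: 282 @ $19 + 263 @ $22 = $11,144
Difference = |$11,677 − $11,144| = $533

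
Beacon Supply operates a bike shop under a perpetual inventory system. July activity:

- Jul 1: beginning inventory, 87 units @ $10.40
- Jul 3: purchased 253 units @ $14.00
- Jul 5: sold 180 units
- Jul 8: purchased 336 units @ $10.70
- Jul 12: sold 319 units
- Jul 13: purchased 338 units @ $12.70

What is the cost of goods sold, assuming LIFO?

COGS = $5,933.30

Jul 5, 180 sold [LIFO — newest first]: 180 @ $14.00 = $2,520.00
Jul 12, 319 sold [LIFO — newest first]: 319 @ $10.70 = $3,413.30
Total COGS = $2,520.00 + $3,413.30 = $5,933.30
Ending inventory: 87 @ $10.40 + 73 @ $14.00 + 17 @ $10.70 + 338 @ $12.70 = $6,401.30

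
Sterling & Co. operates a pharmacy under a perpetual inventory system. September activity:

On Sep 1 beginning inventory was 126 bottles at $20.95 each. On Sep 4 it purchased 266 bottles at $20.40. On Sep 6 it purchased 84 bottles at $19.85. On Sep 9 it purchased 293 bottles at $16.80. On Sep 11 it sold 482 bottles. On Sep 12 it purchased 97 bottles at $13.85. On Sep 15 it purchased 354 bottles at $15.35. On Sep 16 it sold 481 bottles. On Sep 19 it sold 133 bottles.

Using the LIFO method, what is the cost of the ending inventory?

Sep 11, 482 sold [LIFO — newest first]: 293 @ $16.80 + 84 @ $19.85 + 105 @ $20.40 = $8,731.80
Sep 16, 481 sold [LIFO — newest first]: 354 @ $15.35 + 97 @ $13.85 + 30 @ $20.40 = $7,389.35
Sep 19, 133 sold [LIFO — newest first]: 131 @ $20.40 + 2 @ $20.95 = $2,714.30
Total COGS = $8,731.80 + $7,389.35 + $2,714.30 = $18,835.45
Ending inventory: 124 @ $20.95 = $2,597.80

Ending inventory = $2,597.80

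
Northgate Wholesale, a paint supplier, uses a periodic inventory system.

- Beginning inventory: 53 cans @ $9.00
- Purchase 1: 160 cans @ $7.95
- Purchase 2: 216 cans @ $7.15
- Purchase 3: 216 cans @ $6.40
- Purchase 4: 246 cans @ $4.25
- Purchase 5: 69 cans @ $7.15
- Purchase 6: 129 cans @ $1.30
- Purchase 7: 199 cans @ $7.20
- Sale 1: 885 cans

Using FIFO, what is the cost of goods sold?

Sale 1 (885) [FIFO — oldest first]: 53 @ $9.00 + 160 @ $7.95 + 216 @ $7.15 + 216 @ $6.40 + 240 @ $4.25 = $5,695.80
Ending inventory: 6 @ $4.25 + 69 @ $7.15 + 129 @ $1.30 + 199 @ $7.20 = $2,119.35

COGS = $5,695.80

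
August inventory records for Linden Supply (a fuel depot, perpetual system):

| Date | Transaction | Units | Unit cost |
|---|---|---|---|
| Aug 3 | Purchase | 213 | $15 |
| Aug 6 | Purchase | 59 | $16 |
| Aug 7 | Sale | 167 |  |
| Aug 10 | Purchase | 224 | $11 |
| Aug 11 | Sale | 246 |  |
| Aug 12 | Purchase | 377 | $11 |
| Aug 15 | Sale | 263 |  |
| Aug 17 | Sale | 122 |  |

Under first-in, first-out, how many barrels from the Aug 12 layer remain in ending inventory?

75

Aug 7, 167 sold [FIFO — oldest first]: 167 @ $15 = $2,505
Aug 11, 246 sold [FIFO — oldest first]: 46 @ $15 + 59 @ $16 + 141 @ $11 = $3,185
Aug 15, 263 sold [FIFO — oldest first]: 83 @ $11 + 180 @ $11 = $2,893
Aug 17, 122 sold [FIFO — oldest first]: 122 @ $11 = $1,342
Total COGS = $2,505 + $3,185 + $2,893 + $1,342 = $9,925
Ending inventory: 75 @ $11 = $825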